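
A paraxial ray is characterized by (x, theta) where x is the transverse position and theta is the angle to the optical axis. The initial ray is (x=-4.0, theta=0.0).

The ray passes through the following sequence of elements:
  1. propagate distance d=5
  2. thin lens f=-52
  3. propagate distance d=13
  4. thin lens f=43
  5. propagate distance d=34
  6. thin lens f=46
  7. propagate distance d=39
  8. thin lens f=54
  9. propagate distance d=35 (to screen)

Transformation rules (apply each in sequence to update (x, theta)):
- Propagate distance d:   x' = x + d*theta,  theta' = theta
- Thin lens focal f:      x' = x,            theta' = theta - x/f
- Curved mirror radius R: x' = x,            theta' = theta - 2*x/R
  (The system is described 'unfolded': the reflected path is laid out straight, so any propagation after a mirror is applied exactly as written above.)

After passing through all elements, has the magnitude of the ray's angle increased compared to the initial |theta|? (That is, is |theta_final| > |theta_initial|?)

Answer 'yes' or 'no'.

Initial: x=-4.0000 theta=0.0000
After 1 (propagate distance d=5): x=-4.0000 theta=0.0000
After 2 (thin lens f=-52): x=-4.0000 theta=-1/13 (≈-0.0769)
After 3 (propagate distance d=13): x=-5.0000 theta=-1/13 (≈-0.0769)
After 4 (thin lens f=43): x=-5.0000 theta=22/559 (≈0.0394)
After 5 (propagate distance d=34): x=-2047/559 (≈-3.6619) theta=22/559 (≈0.0394)
After 6 (thin lens f=46): x=-2047/559 (≈-3.6619) theta=133/1118 (≈0.1190)
After 7 (propagate distance d=39): x=1093/1118 (≈0.9776) theta=133/1118 (≈0.1190)
After 8 (thin lens f=54): x=1093/1118 (≈0.9776) theta=6089/60372 (≈0.1009)
After 9 (propagate distance d=35 (to screen)): x=272137/60372 (≈4.5077) theta=6089/60372 (≈0.1009)
|theta_initial|=0.0000 |theta_final|=6089/60372 (≈0.1009) -> increased

Answer: yes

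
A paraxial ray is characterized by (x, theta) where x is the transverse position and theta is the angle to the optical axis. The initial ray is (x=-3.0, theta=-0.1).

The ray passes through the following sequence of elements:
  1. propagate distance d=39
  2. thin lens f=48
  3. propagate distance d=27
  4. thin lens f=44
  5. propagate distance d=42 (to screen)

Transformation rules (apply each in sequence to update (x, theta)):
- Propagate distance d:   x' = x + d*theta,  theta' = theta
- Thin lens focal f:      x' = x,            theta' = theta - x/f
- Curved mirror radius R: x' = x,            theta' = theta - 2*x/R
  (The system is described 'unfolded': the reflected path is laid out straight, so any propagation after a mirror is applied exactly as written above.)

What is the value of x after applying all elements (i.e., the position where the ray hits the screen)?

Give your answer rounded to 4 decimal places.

Answer: 1.5776

Derivation:
Initial: x=-3.0000 theta=-0.1000
After 1 (propagate distance d=39): x=-6.9000 theta=-0.1000
After 2 (thin lens f=48): x=-6.9000 theta=7/160 (≈0.0438)
After 3 (propagate distance d=27): x=-183/32 (≈-5.7188) theta=7/160 (≈0.0438)
After 4 (thin lens f=44): x=-183/32 (≈-5.7188) theta=1223/7040 (≈0.1737)
After 5 (propagate distance d=42 (to screen)): x=5553/3520 (≈1.5776) theta=1223/7040 (≈0.1737)
Rounded to 4 decimal places: x = 1.5776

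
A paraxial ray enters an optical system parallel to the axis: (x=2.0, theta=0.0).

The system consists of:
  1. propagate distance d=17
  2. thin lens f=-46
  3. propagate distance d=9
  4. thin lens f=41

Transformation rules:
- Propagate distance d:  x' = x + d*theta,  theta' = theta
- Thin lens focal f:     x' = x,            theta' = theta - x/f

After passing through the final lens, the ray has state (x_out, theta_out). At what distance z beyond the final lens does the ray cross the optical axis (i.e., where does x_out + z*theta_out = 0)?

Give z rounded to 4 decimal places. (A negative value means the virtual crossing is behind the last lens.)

Initial: x=2.0000 theta=0.0000
After 1 (propagate distance d=17): x=2.0000 theta=0.0000
After 2 (thin lens f=-46): x=2.0000 theta=1/23 (≈0.0435)
After 3 (propagate distance d=9): x=55/23 (≈2.3913) theta=1/23 (≈0.0435)
After 4 (thin lens f=41): x=55/23 (≈2.3913) theta=-14/943 (≈-0.0148)
z_focus = -x_out/theta_out = -(55/23)/(-14/943) = 2255/14 ≈ 161.0714
Rounded to 4 decimal places: z = 161.0714

Answer: 161.0714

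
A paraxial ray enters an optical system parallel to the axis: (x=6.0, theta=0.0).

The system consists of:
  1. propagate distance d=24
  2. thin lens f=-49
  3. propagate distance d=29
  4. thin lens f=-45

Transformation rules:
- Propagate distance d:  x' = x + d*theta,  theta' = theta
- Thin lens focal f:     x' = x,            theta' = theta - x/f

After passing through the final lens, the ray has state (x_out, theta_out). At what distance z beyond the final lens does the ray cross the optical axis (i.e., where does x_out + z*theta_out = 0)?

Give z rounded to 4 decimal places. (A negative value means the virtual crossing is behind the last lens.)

Answer: -28.5366

Derivation:
Initial: x=6.0000 theta=0.0000
After 1 (propagate distance d=24): x=6.0000 theta=0.0000
After 2 (thin lens f=-49): x=6.0000 theta=6/49 (≈0.1224)
After 3 (propagate distance d=29): x=468/49 (≈9.5510) theta=6/49 (≈0.1224)
After 4 (thin lens f=-45): x=468/49 (≈9.5510) theta=82/245 (≈0.3347)
z_focus = -x_out/theta_out = -(468/49)/(82/245) = -1170/41 ≈ -28.5366
Rounded to 4 decimal places: z = -28.5366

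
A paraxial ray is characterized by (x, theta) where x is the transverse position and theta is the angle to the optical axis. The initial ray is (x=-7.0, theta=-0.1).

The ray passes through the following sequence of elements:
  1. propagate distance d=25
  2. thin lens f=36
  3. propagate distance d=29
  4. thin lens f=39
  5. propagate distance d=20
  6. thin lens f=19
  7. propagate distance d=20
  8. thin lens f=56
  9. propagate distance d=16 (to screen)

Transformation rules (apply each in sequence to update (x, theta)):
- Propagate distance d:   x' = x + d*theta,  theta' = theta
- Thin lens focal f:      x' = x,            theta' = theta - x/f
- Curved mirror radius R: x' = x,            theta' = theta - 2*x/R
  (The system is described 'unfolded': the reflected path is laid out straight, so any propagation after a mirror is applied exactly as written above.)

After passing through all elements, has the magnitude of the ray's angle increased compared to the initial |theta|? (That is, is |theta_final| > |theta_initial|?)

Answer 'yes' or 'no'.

Initial: x=-7.0000 theta=-0.1000
After 1 (propagate distance d=25): x=-9.5000 theta=-0.1000
After 2 (thin lens f=36): x=-9.5000 theta=59/360 (≈0.1639)
After 3 (propagate distance d=29): x=-1709/360 (≈-4.7472) theta=59/360 (≈0.1639)
After 4 (thin lens f=39): x=-1709/360 (≈-4.7472) theta=401/1404 (≈0.2856)
After 5 (propagate distance d=20): x=13549/14040 (≈0.9650) theta=401/1404 (≈0.2856)
After 6 (thin lens f=19): x=13549/14040 (≈0.9650) theta=62641/266760 (≈0.2348)
After 7 (propagate distance d=20): x=503417/88920 (≈5.6615) theta=62641/266760 (≈0.2348)
After 8 (thin lens f=56): x=503417/88920 (≈5.6615) theta=30733/229824 (≈0.1337)
After 9 (propagate distance d=16 (to screen)): x=14567047/1867320 (≈7.8010) theta=30733/229824 (≈0.1337)
|theta_initial|=0.1000 |theta_final|=30733/229824 (≈0.1337) -> increased

Answer: yes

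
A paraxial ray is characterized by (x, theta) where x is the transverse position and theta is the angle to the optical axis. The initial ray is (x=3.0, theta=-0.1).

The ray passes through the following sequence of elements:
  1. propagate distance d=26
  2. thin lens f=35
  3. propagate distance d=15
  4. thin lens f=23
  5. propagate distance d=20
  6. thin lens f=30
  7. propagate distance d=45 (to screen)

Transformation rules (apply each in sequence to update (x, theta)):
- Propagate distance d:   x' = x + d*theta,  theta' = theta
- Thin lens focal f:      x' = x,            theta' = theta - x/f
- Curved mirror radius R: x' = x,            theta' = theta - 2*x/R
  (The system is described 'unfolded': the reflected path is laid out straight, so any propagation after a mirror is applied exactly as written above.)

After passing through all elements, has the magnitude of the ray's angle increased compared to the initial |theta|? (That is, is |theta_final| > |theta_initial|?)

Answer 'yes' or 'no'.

Initial: x=3.0000 theta=-0.1000
After 1 (propagate distance d=26): x=0.4000 theta=-0.1000
After 2 (thin lens f=35): x=0.4000 theta=-39/350 (≈-0.1114)
After 3 (propagate distance d=15): x=-89/70 (≈-1.2714) theta=-39/350 (≈-0.1114)
After 4 (thin lens f=23): x=-89/70 (≈-1.2714) theta=-226/4025 (≈-0.0561)
After 5 (propagate distance d=20): x=-771/322 (≈-2.3944) theta=-226/4025 (≈-0.0561)
After 6 (thin lens f=30): x=-771/322 (≈-2.3944) theta=381/16100 (≈0.0237)
After 7 (propagate distance d=45 (to screen)): x=-4281/3220 (≈-1.3295) theta=381/16100 (≈0.0237)
|theta_initial|=0.1000 |theta_final|=381/16100 (≈0.0237) -> not increased

Answer: no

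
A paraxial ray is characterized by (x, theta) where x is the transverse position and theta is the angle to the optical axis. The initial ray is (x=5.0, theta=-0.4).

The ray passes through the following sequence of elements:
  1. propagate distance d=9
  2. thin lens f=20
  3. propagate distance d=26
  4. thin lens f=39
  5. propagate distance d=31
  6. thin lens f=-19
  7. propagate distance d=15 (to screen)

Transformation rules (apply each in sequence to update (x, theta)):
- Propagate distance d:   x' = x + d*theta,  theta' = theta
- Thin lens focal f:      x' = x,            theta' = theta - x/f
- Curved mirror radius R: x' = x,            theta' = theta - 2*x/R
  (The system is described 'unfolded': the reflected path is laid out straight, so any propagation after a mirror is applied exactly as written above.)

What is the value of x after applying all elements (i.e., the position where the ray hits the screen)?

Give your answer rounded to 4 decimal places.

Answer: -32.9328

Derivation:
Initial: x=5.0000 theta=-0.4000
After 1 (propagate distance d=9): x=1.4000 theta=-0.4000
After 2 (thin lens f=20): x=1.4000 theta=-0.4700
After 3 (propagate distance d=26): x=-10.8200 theta=-0.4700
After 4 (thin lens f=39): x=-10.8200 theta=-751/3900 (≈-0.1926)
After 5 (propagate distance d=31): x=-65479/3900 (≈-16.7895) theta=-751/3900 (≈-0.1926)
After 6 (thin lens f=-19): x=-65479/3900 (≈-16.7895) theta=-19937/18525 (≈-1.0762)
After 7 (propagate distance d=15 (to screen)): x=-187717/5700 (≈-32.9328) theta=-19937/18525 (≈-1.0762)
Rounded to 4 decimal places: x = -32.9328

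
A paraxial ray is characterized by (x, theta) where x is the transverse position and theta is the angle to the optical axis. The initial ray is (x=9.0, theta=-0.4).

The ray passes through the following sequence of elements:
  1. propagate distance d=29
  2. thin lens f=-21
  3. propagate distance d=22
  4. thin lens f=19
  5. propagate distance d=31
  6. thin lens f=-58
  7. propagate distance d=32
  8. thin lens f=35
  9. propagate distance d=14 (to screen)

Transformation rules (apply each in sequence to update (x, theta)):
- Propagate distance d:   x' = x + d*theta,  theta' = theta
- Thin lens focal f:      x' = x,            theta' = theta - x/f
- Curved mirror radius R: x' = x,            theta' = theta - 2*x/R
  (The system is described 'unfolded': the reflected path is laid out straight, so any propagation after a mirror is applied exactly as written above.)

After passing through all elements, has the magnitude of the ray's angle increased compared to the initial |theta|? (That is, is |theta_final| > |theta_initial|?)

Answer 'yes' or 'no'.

Answer: no

Derivation:
Initial: x=9.0000 theta=-0.4000
After 1 (propagate distance d=29): x=-2.6000 theta=-0.4000
After 2 (thin lens f=-21): x=-2.6000 theta=-11/21 (≈-0.5238)
After 3 (propagate distance d=22): x=-1483/105 (≈-14.1238) theta=-11/21 (≈-0.5238)
After 4 (thin lens f=19): x=-1483/105 (≈-14.1238) theta=146/665 (≈0.2195)
After 5 (propagate distance d=31): x=-14599/1995 (≈-7.3178) theta=146/665 (≈0.2195)
After 6 (thin lens f=-58): x=-14599/1995 (≈-7.3178) theta=2161/23142 (≈0.0934)
After 7 (propagate distance d=32): x=-83497/19285 (≈-4.3296) theta=2161/23142 (≈0.0934)
After 8 (thin lens f=35): x=-83497/19285 (≈-4.3296) theta=879157/4049850 (≈0.2171)
After 9 (propagate distance d=14 (to screen)): x=-373298/289275 (≈-1.2905) theta=879157/4049850 (≈0.2171)
|theta_initial|=0.4000 |theta_final|=879157/4049850 (≈0.2171) -> not increased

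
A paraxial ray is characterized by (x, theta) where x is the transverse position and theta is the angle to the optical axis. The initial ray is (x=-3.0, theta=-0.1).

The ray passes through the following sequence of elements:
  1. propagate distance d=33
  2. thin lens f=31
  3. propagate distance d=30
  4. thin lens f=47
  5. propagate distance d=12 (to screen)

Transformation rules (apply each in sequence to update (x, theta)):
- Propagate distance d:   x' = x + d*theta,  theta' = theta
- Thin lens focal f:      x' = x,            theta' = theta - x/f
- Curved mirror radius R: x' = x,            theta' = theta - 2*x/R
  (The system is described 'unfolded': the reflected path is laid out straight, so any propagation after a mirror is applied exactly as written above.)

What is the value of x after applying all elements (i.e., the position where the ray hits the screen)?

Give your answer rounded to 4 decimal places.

Initial: x=-3.0000 theta=-0.1000
After 1 (propagate distance d=33): x=-6.3000 theta=-0.1000
After 2 (thin lens f=31): x=-6.3000 theta=16/155 (≈0.1032)
After 3 (propagate distance d=30): x=-993/310 (≈-3.2032) theta=16/155 (≈0.1032)
After 4 (thin lens f=47): x=-993/310 (≈-3.2032) theta=2497/14570 (≈0.1714)
After 5 (propagate distance d=12 (to screen)): x=-16707/14570 (≈-1.1467) theta=2497/14570 (≈0.1714)
Rounded to 4 decimal places: x = -1.1467

Answer: -1.1467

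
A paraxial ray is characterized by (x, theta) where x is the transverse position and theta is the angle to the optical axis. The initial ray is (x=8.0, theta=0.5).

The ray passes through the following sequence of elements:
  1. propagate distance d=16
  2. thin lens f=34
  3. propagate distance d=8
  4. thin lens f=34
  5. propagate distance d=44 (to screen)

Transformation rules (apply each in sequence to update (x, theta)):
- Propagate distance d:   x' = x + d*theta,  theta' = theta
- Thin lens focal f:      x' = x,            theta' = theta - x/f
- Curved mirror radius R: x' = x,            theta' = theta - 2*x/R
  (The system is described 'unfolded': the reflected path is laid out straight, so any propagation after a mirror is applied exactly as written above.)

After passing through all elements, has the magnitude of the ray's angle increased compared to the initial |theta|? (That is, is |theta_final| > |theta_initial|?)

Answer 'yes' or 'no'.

Answer: no

Derivation:
Initial: x=8.0000 theta=0.5000
After 1 (propagate distance d=16): x=16.0000 theta=0.5000
After 2 (thin lens f=34): x=16.0000 theta=1/34 (≈0.0294)
After 3 (propagate distance d=8): x=276/17 (≈16.2353) theta=1/34 (≈0.0294)
After 4 (thin lens f=34): x=276/17 (≈16.2353) theta=-259/578 (≈-0.4481)
After 5 (propagate distance d=44 (to screen)): x=-1006/289 (≈-3.4810) theta=-259/578 (≈-0.4481)
|theta_initial|=0.5000 |theta_final|=259/578 (≈0.4481) -> not increased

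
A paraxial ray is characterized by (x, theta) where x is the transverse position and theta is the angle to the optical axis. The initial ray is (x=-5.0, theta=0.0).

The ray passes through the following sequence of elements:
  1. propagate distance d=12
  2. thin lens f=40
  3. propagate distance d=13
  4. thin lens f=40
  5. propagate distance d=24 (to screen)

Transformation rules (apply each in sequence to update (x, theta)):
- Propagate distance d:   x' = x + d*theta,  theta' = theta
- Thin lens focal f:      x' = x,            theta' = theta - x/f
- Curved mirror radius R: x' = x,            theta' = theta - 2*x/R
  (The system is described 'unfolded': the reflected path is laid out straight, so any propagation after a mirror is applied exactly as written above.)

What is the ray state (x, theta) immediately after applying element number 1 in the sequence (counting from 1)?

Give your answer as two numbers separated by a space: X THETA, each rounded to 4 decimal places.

Answer: -5.0000 0.0000

Derivation:
Initial: x=-5.0000 theta=0.0000
After 1 (propagate distance d=12): x=-5.0000 theta=0.0000
Rounded to 4 decimal places: x = -5.0000, theta = 0.0000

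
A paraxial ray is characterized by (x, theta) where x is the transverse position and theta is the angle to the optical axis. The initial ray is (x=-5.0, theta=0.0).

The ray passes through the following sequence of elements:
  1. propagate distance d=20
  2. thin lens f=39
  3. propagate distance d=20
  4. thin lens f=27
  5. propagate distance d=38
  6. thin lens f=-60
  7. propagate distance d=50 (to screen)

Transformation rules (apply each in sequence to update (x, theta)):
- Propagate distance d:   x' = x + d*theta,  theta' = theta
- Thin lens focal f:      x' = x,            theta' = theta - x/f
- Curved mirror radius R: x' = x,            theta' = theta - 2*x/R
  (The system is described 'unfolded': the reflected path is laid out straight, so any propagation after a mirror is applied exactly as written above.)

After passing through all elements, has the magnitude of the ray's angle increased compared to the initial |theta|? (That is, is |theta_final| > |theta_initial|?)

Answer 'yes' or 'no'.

Initial: x=-5.0000 theta=0.0000
After 1 (propagate distance d=20): x=-5.0000 theta=0.0000
After 2 (thin lens f=39): x=-5.0000 theta=5/39 (≈0.1282)
After 3 (propagate distance d=20): x=-95/39 (≈-2.4359) theta=5/39 (≈0.1282)
After 4 (thin lens f=27): x=-95/39 (≈-2.4359) theta=230/1053 (≈0.2184)
After 5 (propagate distance d=38): x=475/81 (≈5.8642) theta=230/1053 (≈0.2184)
After 6 (thin lens f=-60): x=475/81 (≈5.8642) theta=3995/12636 (≈0.3162)
After 7 (propagate distance d=50 (to screen)): x=136925/6318 (≈21.6722) theta=3995/12636 (≈0.3162)
|theta_initial|=0.0000 |theta_final|=3995/12636 (≈0.3162) -> increased

Answer: yes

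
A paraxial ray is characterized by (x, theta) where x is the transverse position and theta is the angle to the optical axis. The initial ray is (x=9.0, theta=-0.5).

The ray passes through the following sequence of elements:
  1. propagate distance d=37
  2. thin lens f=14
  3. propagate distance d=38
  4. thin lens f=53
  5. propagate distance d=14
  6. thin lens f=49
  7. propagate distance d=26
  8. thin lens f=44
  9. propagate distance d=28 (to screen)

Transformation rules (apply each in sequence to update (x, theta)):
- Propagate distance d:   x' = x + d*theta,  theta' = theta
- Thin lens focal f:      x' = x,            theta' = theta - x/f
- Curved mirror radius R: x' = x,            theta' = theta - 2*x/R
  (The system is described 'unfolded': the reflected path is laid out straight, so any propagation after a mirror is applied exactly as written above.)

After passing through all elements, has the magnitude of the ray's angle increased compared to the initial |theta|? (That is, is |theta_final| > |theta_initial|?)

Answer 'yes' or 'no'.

Initial: x=9.0000 theta=-0.5000
After 1 (propagate distance d=37): x=-9.5000 theta=-0.5000
After 2 (thin lens f=14): x=-9.5000 theta=5/28 (≈0.1786)
After 3 (propagate distance d=38): x=-19/7 (≈-2.7143) theta=5/28 (≈0.1786)
After 4 (thin lens f=53): x=-19/7 (≈-2.7143) theta=341/1484 (≈0.2298)
After 5 (propagate distance d=14): x=373/742 (≈0.5027) theta=341/1484 (≈0.2298)
After 6 (thin lens f=49): x=373/742 (≈0.5027) theta=15963/72716 (≈0.2195)
After 7 (propagate distance d=26): x=112898/18179 (≈6.2104) theta=15963/72716 (≈0.2195)
After 8 (thin lens f=44): x=112898/18179 (≈6.2104) theta=62695/799876 (≈0.0784)
After 9 (propagate distance d=28 (to screen)): x=1680743/199969 (≈8.4050) theta=62695/799876 (≈0.0784)
|theta_initial|=0.5000 |theta_final|=62695/799876 (≈0.0784) -> not increased

Answer: no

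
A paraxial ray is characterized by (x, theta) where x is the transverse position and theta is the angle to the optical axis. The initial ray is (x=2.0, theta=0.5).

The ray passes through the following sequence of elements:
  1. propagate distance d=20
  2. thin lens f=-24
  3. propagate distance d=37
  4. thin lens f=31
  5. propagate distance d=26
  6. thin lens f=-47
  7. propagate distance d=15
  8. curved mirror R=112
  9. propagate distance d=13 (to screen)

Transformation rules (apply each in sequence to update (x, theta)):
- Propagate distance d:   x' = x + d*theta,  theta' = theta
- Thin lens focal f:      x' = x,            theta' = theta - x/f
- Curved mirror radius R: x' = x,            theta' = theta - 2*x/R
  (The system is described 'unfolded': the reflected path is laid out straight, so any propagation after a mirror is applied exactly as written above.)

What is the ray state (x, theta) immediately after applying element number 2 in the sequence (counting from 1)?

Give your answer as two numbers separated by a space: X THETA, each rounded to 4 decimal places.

Answer: 12.0000 1.0000

Derivation:
Initial: x=2.0000 theta=0.5000
After 1 (propagate distance d=20): x=12.0000 theta=0.5000
After 2 (thin lens f=-24): x=12.0000 theta=1.0000
Rounded to 4 decimal places: x = 12.0000, theta = 1.0000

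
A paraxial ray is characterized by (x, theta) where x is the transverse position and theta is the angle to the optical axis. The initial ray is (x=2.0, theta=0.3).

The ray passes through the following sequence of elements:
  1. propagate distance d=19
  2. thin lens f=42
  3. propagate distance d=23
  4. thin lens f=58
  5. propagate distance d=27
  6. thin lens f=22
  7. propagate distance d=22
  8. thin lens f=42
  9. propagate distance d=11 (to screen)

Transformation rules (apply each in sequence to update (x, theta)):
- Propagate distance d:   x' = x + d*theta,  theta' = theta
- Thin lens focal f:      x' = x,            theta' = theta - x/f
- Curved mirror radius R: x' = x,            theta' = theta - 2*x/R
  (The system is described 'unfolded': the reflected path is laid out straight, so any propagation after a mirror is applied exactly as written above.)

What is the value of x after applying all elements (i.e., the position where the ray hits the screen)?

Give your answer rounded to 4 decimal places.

Answer: -6.0483

Derivation:
Initial: x=2.0000 theta=0.3000
After 1 (propagate distance d=19): x=7.7000 theta=0.3000
After 2 (thin lens f=42): x=7.7000 theta=7/60 (≈0.1167)
After 3 (propagate distance d=23): x=623/60 (≈10.3833) theta=7/60 (≈0.1167)
After 4 (thin lens f=58): x=623/60 (≈10.3833) theta=-217/3480 (≈-0.0624)
After 5 (propagate distance d=27): x=6055/696 (≈8.6997) theta=-217/3480 (≈-0.0624)
After 6 (thin lens f=22): x=6055/696 (≈8.6997) theta=-11683/25520 (≈-0.4578)
After 7 (propagate distance d=22): x=-2387/1740 (≈-1.3718) theta=-11683/25520 (≈-0.4578)
After 8 (thin lens f=42): x=-2387/1740 (≈-1.3718) theta=-19529/45936 (≈-0.4251)
After 9 (propagate distance d=11 (to screen)): x=-126289/20880 (≈-6.0483) theta=-19529/45936 (≈-0.4251)
Rounded to 4 decimal places: x = -6.0483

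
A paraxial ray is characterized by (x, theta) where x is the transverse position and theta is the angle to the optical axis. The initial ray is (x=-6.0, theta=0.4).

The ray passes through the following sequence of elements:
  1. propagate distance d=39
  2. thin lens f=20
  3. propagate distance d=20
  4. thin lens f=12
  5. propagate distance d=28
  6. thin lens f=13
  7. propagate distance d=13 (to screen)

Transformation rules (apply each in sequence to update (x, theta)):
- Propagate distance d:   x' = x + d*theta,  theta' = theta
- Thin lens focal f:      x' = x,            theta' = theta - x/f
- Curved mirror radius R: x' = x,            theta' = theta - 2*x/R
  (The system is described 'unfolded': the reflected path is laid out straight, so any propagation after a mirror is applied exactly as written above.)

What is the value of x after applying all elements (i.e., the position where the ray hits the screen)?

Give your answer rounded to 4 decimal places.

Initial: x=-6.0000 theta=0.4000
After 1 (propagate distance d=39): x=9.6000 theta=0.4000
After 2 (thin lens f=20): x=9.6000 theta=-0.0800
After 3 (propagate distance d=20): x=8.0000 theta=-0.0800
After 4 (thin lens f=12): x=8.0000 theta=-56/75 (≈-0.7467)
After 5 (propagate distance d=28): x=-968/75 (≈-12.9067) theta=-56/75 (≈-0.7467)
After 6 (thin lens f=13): x=-968/75 (≈-12.9067) theta=16/65 (≈0.2462)
After 7 (propagate distance d=13 (to screen)): x=-728/75 (≈-9.7067) theta=16/65 (≈0.2462)
Rounded to 4 decimal places: x = -9.7067

Answer: -9.7067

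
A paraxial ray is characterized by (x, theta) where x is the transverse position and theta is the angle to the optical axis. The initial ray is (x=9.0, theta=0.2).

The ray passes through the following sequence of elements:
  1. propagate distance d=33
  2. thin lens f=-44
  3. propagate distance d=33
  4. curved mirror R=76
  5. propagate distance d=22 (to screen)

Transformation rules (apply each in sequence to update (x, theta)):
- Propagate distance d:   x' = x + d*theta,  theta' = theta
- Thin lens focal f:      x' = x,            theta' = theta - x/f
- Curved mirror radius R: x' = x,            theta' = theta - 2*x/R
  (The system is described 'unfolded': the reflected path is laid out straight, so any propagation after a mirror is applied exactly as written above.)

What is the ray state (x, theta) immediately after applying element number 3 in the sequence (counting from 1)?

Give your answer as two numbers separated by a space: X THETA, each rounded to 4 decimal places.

Answer: 33.9000 0.5545

Derivation:
Initial: x=9.0000 theta=0.2000
After 1 (propagate distance d=33): x=15.6000 theta=0.2000
After 2 (thin lens f=-44): x=15.6000 theta=61/110 (≈0.5545)
After 3 (propagate distance d=33): x=33.9000 theta=61/110 (≈0.5545)
Rounded to 4 decimal places: x = 33.9000, theta = 0.5545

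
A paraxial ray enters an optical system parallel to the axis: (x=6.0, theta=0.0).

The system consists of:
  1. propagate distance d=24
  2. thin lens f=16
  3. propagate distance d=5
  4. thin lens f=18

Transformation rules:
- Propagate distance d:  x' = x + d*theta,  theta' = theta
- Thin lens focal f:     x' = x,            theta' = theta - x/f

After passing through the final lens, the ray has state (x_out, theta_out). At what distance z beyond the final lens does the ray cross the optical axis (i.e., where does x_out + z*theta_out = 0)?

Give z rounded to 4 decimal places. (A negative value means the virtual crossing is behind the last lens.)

Answer: 6.8276

Derivation:
Initial: x=6.0000 theta=0.0000
After 1 (propagate distance d=24): x=6.0000 theta=0.0000
After 2 (thin lens f=16): x=6.0000 theta=-0.3750
After 3 (propagate distance d=5): x=4.1250 theta=-0.3750
After 4 (thin lens f=18): x=4.1250 theta=-29/48 (≈-0.6042)
z_focus = -x_out/theta_out = -(4.1250)/(-29/48) = 198/29 ≈ 6.8276
Rounded to 4 decimal places: z = 6.8276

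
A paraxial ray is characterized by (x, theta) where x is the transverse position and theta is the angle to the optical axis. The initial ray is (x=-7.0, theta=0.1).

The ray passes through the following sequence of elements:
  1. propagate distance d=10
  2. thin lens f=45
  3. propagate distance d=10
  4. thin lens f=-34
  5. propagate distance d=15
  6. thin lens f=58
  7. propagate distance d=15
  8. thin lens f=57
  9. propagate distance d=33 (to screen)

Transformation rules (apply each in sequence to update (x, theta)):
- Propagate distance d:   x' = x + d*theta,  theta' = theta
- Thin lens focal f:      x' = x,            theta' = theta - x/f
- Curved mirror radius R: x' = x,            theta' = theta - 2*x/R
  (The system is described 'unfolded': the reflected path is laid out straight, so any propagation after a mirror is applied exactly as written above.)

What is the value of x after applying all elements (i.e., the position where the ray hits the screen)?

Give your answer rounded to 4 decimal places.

Answer: 5.3920

Derivation:
Initial: x=-7.0000 theta=0.1000
After 1 (propagate distance d=10): x=-6.0000 theta=0.1000
After 2 (thin lens f=45): x=-6.0000 theta=7/30 (≈0.2333)
After 3 (propagate distance d=10): x=-11/3 (≈-3.6667) theta=7/30 (≈0.2333)
After 4 (thin lens f=-34): x=-11/3 (≈-3.6667) theta=32/255 (≈0.1255)
After 5 (propagate distance d=15): x=-91/51 (≈-1.7843) theta=32/255 (≈0.1255)
After 6 (thin lens f=58): x=-91/51 (≈-1.7843) theta=2311/14790 (≈0.1563)
After 7 (propagate distance d=15): x=1655/2958 (≈0.5595) theta=2311/14790 (≈0.1563)
After 8 (thin lens f=57): x=1655/2958 (≈0.5595) theta=61726/421515 (≈0.1464)
After 9 (propagate distance d=33 (to screen)): x=1515197/281010 (≈5.3920) theta=61726/421515 (≈0.1464)
Rounded to 4 decimal places: x = 5.3920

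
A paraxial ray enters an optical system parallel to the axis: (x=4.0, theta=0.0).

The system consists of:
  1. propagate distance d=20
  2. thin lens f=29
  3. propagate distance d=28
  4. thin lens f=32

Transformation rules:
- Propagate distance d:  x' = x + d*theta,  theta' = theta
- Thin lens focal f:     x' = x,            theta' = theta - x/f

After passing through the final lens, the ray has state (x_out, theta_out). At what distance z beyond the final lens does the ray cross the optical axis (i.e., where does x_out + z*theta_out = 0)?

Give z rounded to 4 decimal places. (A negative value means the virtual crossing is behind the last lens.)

Initial: x=4.0000 theta=0.0000
After 1 (propagate distance d=20): x=4.0000 theta=0.0000
After 2 (thin lens f=29): x=4.0000 theta=-4/29 (≈-0.1379)
After 3 (propagate distance d=28): x=4/29 (≈0.1379) theta=-4/29 (≈-0.1379)
After 4 (thin lens f=32): x=4/29 (≈0.1379) theta=-33/232 (≈-0.1422)
z_focus = -x_out/theta_out = -(4/29)/(-33/232) = 32/33 ≈ 0.9697
Rounded to 4 decimal places: z = 0.9697

Answer: 0.9697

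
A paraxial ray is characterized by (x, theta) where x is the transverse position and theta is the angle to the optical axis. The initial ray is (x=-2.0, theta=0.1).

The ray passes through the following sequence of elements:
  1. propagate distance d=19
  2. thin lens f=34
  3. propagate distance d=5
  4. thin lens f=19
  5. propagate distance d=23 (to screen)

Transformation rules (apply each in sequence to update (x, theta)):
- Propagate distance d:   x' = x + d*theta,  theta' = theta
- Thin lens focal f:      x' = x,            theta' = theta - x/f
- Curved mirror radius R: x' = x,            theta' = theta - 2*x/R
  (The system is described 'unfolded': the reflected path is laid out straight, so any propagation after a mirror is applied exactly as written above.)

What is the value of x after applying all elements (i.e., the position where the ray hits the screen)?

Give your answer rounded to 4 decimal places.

Answer: 2.2803

Derivation:
Initial: x=-2.0000 theta=0.1000
After 1 (propagate distance d=19): x=-0.1000 theta=0.1000
After 2 (thin lens f=34): x=-0.1000 theta=7/68 (≈0.1029)
After 3 (propagate distance d=5): x=141/340 (≈0.4147) theta=7/68 (≈0.1029)
After 4 (thin lens f=19): x=141/340 (≈0.4147) theta=131/1615 (≈0.0811)
After 5 (propagate distance d=23 (to screen)): x=14731/6460 (≈2.2803) theta=131/1615 (≈0.0811)
Rounded to 4 decimal places: x = 2.2803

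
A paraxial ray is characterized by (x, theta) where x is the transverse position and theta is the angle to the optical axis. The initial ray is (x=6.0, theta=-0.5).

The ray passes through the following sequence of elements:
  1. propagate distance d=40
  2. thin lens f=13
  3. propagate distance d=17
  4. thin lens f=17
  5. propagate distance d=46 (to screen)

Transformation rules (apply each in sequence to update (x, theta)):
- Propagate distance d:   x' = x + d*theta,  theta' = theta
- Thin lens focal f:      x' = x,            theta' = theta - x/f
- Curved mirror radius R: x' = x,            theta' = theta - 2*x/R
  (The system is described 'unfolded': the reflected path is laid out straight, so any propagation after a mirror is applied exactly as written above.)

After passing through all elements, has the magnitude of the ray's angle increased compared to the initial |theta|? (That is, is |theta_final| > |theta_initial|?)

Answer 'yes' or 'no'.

Answer: yes

Derivation:
Initial: x=6.0000 theta=-0.5000
After 1 (propagate distance d=40): x=-14.0000 theta=-0.5000
After 2 (thin lens f=13): x=-14.0000 theta=15/26 (≈0.5769)
After 3 (propagate distance d=17): x=-109/26 (≈-4.1923) theta=15/26 (≈0.5769)
After 4 (thin lens f=17): x=-109/26 (≈-4.1923) theta=14/17 (≈0.8235)
After 5 (propagate distance d=46 (to screen)): x=14891/442 (≈33.6900) theta=14/17 (≈0.8235)
|theta_initial|=0.5000 |theta_final|=14/17 (≈0.8235) -> increased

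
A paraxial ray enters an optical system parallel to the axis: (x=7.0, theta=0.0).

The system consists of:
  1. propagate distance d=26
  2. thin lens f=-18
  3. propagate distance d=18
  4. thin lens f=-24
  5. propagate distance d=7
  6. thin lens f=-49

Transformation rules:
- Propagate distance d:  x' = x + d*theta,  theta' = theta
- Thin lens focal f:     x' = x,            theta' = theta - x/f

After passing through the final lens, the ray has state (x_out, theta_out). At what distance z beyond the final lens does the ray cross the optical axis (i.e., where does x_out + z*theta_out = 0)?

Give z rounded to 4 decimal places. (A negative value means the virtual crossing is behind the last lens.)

Initial: x=7.0000 theta=0.0000
After 1 (propagate distance d=26): x=7.0000 theta=0.0000
After 2 (thin lens f=-18): x=7.0000 theta=7/18 (≈0.3889)
After 3 (propagate distance d=18): x=14.0000 theta=7/18 (≈0.3889)
After 4 (thin lens f=-24): x=14.0000 theta=35/36 (≈0.9722)
After 5 (propagate distance d=7): x=749/36 (≈20.8056) theta=35/36 (≈0.9722)
After 6 (thin lens f=-49): x=749/36 (≈20.8056) theta=88/63 (≈1.3968)
z_focus = -x_out/theta_out = -(749/36)/(88/63) = -5243/352 ≈ -14.8949
Rounded to 4 decimal places: z = -14.8949

Answer: -14.8949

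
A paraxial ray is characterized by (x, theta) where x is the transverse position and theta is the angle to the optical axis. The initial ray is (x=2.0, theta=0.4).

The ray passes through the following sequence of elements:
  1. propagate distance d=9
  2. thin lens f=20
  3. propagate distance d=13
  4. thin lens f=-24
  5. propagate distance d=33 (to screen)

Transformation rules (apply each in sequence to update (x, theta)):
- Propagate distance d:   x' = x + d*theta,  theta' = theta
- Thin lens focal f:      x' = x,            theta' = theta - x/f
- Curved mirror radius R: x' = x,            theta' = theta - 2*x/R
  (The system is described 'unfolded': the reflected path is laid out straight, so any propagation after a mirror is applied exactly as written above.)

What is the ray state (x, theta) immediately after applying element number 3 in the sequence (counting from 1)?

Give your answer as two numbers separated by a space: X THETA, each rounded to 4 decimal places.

Answer: 7.1600 0.1200

Derivation:
Initial: x=2.0000 theta=0.4000
After 1 (propagate distance d=9): x=5.6000 theta=0.4000
After 2 (thin lens f=20): x=5.6000 theta=0.1200
After 3 (propagate distance d=13): x=7.1600 theta=0.1200
Rounded to 4 decimal places: x = 7.1600, theta = 0.1200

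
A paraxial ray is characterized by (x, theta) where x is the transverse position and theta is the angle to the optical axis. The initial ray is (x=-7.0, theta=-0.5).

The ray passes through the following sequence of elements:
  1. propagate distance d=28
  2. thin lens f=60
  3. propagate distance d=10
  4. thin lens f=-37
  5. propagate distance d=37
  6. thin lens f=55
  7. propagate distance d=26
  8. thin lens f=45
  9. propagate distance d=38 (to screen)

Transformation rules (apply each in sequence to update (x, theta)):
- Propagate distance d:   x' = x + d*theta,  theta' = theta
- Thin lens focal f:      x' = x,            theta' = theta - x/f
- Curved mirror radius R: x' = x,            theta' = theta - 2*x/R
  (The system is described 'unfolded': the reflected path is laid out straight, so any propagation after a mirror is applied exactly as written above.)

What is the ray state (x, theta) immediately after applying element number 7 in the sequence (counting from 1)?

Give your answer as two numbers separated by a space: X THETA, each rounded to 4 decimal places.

Answer: -46.3644 0.1610

Derivation:
Initial: x=-7.0000 theta=-0.5000
After 1 (propagate distance d=28): x=-21.0000 theta=-0.5000
After 2 (thin lens f=60): x=-21.0000 theta=-0.1500
After 3 (propagate distance d=10): x=-22.5000 theta=-0.1500
After 4 (thin lens f=-37): x=-22.5000 theta=-561/740 (≈-0.7581)
After 5 (propagate distance d=37): x=-50.5500 theta=-561/740 (≈-0.7581)
After 6 (thin lens f=55): x=-50.5500 theta=1638/10175 (≈0.1610)
After 7 (propagate distance d=26): x=-1887033/40700 (≈-46.3644) theta=1638/10175 (≈0.1610)
Rounded to 4 decimal places: x = -46.3644, theta = 0.1610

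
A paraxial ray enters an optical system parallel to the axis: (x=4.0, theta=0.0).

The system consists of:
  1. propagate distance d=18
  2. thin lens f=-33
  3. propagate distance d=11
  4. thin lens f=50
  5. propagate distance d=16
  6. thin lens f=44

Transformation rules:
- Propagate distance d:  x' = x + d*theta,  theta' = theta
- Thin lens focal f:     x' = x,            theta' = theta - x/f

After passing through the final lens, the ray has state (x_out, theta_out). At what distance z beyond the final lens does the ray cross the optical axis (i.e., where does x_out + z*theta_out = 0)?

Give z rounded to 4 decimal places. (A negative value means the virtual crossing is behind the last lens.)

Answer: 49.7165

Derivation:
Initial: x=4.0000 theta=0.0000
After 1 (propagate distance d=18): x=4.0000 theta=0.0000
After 2 (thin lens f=-33): x=4.0000 theta=4/33 (≈0.1212)
After 3 (propagate distance d=11): x=16/3 (≈5.3333) theta=4/33 (≈0.1212)
After 4 (thin lens f=50): x=16/3 (≈5.3333) theta=4/275 (≈0.0145)
After 5 (propagate distance d=16): x=4592/825 (≈5.5661) theta=4/275 (≈0.0145)
After 6 (thin lens f=44): x=4592/825 (≈5.5661) theta=-1016/9075 (≈-0.1120)
z_focus = -x_out/theta_out = -(4592/825)/(-1016/9075) = 6314/127 ≈ 49.7165
Rounded to 4 decimal places: z = 49.7165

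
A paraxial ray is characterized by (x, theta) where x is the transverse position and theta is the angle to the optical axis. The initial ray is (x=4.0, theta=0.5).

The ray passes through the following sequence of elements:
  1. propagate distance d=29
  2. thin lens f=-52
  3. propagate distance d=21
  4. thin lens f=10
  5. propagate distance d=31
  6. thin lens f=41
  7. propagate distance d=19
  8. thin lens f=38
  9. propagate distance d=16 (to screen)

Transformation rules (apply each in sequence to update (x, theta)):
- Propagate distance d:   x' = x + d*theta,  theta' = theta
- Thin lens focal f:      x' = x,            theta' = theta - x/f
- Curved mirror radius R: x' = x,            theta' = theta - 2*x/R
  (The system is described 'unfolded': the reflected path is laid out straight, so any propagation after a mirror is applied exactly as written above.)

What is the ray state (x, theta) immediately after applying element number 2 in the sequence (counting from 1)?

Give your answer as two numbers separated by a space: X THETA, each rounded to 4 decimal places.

Initial: x=4.0000 theta=0.5000
After 1 (propagate distance d=29): x=18.5000 theta=0.5000
After 2 (thin lens f=-52): x=18.5000 theta=89/104 (≈0.8558)
Rounded to 4 decimal places: x = 18.5000, theta = 0.8558

Answer: 18.5000 0.8558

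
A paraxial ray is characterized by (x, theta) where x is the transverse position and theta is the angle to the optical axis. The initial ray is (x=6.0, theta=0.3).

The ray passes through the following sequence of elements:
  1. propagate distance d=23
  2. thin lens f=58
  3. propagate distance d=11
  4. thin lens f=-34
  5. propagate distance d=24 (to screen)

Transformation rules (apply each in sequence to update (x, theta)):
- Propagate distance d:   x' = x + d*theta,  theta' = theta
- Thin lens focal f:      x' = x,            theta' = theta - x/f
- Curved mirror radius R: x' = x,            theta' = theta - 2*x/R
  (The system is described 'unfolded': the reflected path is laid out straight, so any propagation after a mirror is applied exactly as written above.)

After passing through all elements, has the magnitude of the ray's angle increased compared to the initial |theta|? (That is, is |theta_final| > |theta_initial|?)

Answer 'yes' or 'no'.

Initial: x=6.0000 theta=0.3000
After 1 (propagate distance d=23): x=12.9000 theta=0.3000
After 2 (thin lens f=58): x=12.9000 theta=9/116 (≈0.0776)
After 3 (propagate distance d=11): x=7977/580 (≈13.7534) theta=9/116 (≈0.0776)
After 4 (thin lens f=-34): x=7977/580 (≈13.7534) theta=9507/19720 (≈0.4821)
After 5 (propagate distance d=24 (to screen)): x=249693/9860 (≈25.3238) theta=9507/19720 (≈0.4821)
|theta_initial|=0.3000 |theta_final|=9507/19720 (≈0.4821) -> increased

Answer: yes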